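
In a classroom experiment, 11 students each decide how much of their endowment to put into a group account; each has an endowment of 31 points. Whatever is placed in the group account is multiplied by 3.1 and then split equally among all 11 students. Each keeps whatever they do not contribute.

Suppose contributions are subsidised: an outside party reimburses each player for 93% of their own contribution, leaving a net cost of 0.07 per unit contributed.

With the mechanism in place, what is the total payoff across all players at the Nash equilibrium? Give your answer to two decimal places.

1374.23 points

The effective private return per unit is now (3.1/11) / 0.07 = 4.0260 > 1, so every player's dominant strategy flips to full contribution.
So the Nash equilibrium is full contribution by all 11; the group earns 11 × (31 × 0.93 + 3.1 × 31) = 1374.23.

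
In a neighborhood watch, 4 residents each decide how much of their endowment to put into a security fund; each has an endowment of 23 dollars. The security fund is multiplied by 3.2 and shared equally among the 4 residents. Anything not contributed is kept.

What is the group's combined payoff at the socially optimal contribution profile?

294.40 dollars

Each contributed unit returns 3.200 to the group as a whole (0.8000 to each of 4 players), which exceeds 1, so the social optimum is full contribution: group total = 3.200 × 92 = 294.40.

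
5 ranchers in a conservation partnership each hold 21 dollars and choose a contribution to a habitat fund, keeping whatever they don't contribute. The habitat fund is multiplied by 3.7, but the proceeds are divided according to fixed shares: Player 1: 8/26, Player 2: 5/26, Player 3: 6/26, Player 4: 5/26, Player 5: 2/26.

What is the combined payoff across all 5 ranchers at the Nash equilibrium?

Each unit j contributes comes back to j as 3.7 × (j's share), so j prefers to contribute only if that share exceeds 1/3.7 = 0.2703; otherwise keeping the unit dominates.
The only share above 0.2703 is Player 1's 8/26, contributing 21; the remaining 4 contribute 0. Total contributed: 21.
The habitat fund pays out 3.7 × 21 = 77.70 in total (split across the unequal shares, but the aggregate is all that matters for the group sum).
The 4 free-riders keep 21 each, adding 84. Group total = 84 + 77.70 = 161.70.

161.70 dollars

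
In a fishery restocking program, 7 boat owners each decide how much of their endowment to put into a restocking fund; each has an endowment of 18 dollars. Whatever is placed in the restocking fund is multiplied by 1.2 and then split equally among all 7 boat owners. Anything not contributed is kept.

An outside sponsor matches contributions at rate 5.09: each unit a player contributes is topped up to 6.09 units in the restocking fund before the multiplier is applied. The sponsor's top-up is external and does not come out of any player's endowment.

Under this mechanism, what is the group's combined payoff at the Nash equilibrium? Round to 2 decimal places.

920.81 dollars

Under the mechanism each unit contributed yields 1.2 × 6.09 / 7 = 1.0440 back to its contributor per unit of net cost, which exceeds 1, making full contribution the dominant choice for everyone.
At the Nash equilibrium everyone contributes 18. Group total payoff = 1.2 × 6.09 × 126 = 920.81.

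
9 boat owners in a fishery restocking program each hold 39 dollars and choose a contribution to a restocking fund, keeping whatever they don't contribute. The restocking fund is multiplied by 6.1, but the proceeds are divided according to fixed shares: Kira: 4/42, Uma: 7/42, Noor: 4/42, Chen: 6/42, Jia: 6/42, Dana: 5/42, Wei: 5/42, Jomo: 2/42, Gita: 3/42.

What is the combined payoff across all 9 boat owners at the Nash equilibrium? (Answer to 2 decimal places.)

Each unit j contributes comes back to j as 6.1 × (j's share), so j prefers to contribute only if that share exceeds 1/6.1 = 0.1639; otherwise keeping the unit dominates.
Only Uma (7/42) clears that bar, contributing 39; the remaining 8 contribute 0. Total contributed: 39.
The restocking fund pays out 6.1 × 39 = 237.90 in total (split across the unequal shares, but the aggregate is all that matters for the group sum).
The 8 free-riders keep 39 each, adding 312. Group total = 312 + 237.90 = 549.90.

549.90 dollars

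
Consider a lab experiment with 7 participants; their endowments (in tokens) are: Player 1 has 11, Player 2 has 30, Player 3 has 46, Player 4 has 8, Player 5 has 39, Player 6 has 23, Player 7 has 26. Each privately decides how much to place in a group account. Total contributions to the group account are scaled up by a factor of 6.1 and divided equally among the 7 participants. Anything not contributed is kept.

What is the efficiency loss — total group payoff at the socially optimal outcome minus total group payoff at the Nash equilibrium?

933.30 tokens

The private return per contributed unit is 6.1/7 = 0.8714 < 1 for every player regardless of endowment, so the Nash equilibrium is zero contribution and the group total is Σ E_j = 11 + 30 + 46 + 8 + 39 + 23 + 26 = 183.
Each contributed unit returns 6.100 to the group, so the social optimum is full contribution by everyone: group total = 6.100 × 183 = 1116.30.
Efficiency loss = (6.100 − 1) × 183 = 933.30.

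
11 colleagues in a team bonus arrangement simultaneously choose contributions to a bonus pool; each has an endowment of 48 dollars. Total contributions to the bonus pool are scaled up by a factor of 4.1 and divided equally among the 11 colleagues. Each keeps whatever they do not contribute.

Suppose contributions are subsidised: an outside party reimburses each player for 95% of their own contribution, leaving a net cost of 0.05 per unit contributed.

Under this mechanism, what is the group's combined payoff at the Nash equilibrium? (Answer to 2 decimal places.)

2666.40 dollars

The effective private return per unit is now (4.1/11) / 0.05 = 7.4545 > 1, so every player's dominant strategy flips to full contribution.
So the Nash equilibrium is full contribution by all 11; the group earns 11 × (48 × 0.95 + 4.1 × 48) = 2666.40.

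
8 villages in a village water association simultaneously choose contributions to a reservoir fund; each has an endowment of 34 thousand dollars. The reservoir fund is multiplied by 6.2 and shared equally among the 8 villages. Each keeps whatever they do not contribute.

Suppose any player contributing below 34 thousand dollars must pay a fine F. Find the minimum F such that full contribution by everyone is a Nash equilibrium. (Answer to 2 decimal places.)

7.65 thousand dollars

Given the others contribute fully, the best deviation is to contribute 0 (any partial contribution still incurs the fine and gives up units whose private return 0.7750 is below 1).
Deviating from 34 to 0 saves 34 thousand dollars but forfeits the deviator's share of the drop in the reservoir fund: 6.2/8 × 34 = 26.35.
So the deviation gain is 34 − 26.35 = 7.65, and the fine must be at least 7.65 thousand dollars to wipe it out.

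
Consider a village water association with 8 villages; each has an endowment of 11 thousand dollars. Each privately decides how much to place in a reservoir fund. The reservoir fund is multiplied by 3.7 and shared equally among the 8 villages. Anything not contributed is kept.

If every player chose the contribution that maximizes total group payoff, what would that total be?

325.60 thousand dollars

Each contributed unit returns 3.700 to the group as a whole (0.4625 to each of 8 players), which exceeds 1, so the social optimum is full contribution: group total = 3.700 × 88 = 325.60.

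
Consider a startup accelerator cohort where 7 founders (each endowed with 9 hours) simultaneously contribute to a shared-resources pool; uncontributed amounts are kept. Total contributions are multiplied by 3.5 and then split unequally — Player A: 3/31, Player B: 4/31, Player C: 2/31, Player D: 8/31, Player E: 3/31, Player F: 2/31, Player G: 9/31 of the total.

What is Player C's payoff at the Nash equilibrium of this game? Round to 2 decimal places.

A player with share s gets back 3.5·s per unit contributed, so full contribution is dominant for anyone with s > 1/3.5 = 0.2857 and zero contribution is dominant for anyone below.
Player G alone (share 9/31) is above the threshold, contributing 9; the remaining 6 contribute 0. Total contributed: 9.
Player C keeps 9 and receives 3.5 × 9 × 2/31 = 2.03 from the shared-resources pool, for a payoff of 11.03.

11.03 hours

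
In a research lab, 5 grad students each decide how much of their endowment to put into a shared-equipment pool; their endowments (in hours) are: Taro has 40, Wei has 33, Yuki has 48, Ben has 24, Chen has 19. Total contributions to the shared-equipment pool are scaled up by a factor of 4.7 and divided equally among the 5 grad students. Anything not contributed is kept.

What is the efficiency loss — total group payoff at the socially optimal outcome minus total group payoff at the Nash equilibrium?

606.80 hours

The private return per contributed unit is 4.7/5 = 0.9400 < 1 for every player regardless of endowment, so the Nash equilibrium is zero contribution and the group total is Σ E_j = 40 + 33 + 48 + 24 + 19 = 164.
Each contributed unit returns 4.700 to the group, so the social optimum is full contribution by everyone: group total = 4.700 × 164 = 770.80.
Efficiency loss = (4.700 − 1) × 164 = 606.80.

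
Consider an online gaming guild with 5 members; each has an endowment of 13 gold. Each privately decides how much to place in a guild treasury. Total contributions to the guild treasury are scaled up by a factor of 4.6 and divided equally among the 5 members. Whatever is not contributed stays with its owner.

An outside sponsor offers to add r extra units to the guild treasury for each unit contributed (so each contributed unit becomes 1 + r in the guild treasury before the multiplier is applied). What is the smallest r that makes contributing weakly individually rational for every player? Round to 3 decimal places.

With matching at rate r, one contributed unit becomes (1 + r) in the guild treasury and returns 4.6 × (1 + r) / 5 to the contributor.
Setting this equal to 1: 1 + r = 5/4.6 = 1.0870.
So the minimum matching rate is r = 1.0870 − 1 = 0.087.

0.087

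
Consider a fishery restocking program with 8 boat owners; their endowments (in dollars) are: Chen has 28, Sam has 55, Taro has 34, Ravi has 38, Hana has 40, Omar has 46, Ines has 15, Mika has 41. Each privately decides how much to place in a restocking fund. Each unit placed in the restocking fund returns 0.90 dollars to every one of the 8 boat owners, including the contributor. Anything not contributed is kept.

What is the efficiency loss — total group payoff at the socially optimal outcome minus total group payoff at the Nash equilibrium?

The private return per contributed unit is 0.90 < 1 for everyone, so the Nash equilibrium is zero contribution and the group total is Σ E_j = 28 + 55 + 34 + 38 + 40 + 46 + 15 + 41 = 297.
Each contributed unit returns 7.200 to the group, so the social optimum is full contribution by everyone: group total = 7.200 × 297 = 2138.40.
Efficiency loss = (7.200 − 1) × 297 = 1841.40.

1841.40 dollars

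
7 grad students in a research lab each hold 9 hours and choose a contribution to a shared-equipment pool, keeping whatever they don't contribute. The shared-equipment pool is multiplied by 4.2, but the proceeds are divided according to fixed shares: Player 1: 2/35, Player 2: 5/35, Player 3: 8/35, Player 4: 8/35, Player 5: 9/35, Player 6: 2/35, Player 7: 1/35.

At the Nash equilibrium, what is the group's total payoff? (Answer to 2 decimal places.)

91.80 hours

Player j's private return per contributed unit is 4.2 × (j's share). Contributing is weakly dominant for j when that share is at least 1/4.2 = 0.2381, and contributing 0 is dominant otherwise.
Only Player 5 (9/35) clears that bar, contributing 9; the remaining 6 contribute 0. Total contributed: 9.
The shared-equipment pool pays out 4.2 × 9 = 37.80 in total (split across the unequal shares, but the aggregate is all that matters for the group sum).
The 6 free-riders keep 9 each, adding 54. Group total = 54 + 37.80 = 91.80.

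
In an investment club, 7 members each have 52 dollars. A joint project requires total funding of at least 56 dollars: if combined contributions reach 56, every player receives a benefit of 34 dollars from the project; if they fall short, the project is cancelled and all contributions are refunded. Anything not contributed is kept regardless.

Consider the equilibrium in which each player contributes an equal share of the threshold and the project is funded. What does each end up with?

Equal share of the threshold: 56/7 = 8.
At this profile no one gains by cutting their contribution: any cut drops the total below 56, the project is cancelled, contributions are refunded, and the deviator ends with 52, which is less than 52 − 8 + 34 = 78. Contributing more than 8 just wastes the excess. So contributing exactly 8 is a best response.
Each player's payoff: 52 − 8 + 34 = 78.

78 dollars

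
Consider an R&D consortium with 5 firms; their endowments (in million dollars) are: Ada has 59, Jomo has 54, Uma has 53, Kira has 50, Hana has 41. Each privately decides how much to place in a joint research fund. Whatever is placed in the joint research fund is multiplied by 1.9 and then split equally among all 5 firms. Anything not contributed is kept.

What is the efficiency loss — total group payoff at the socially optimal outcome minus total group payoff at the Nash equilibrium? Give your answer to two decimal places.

The private return per contributed unit is 1.9/5 = 0.3800 < 1 for every player regardless of endowment, so the Nash equilibrium is zero contribution and the group total is Σ E_j = 59 + 54 + 53 + 50 + 41 = 257.
Each contributed unit returns 1.900 to the group, so the social optimum is full contribution by everyone: group total = 1.900 × 257 = 488.30.
Efficiency loss = (1.900 − 1) × 257 = 231.30.

231.30 million dollars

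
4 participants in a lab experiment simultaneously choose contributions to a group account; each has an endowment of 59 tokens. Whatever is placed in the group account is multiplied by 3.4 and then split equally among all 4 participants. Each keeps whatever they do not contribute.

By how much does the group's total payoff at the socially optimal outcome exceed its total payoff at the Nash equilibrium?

Each contributed unit returns 3.4/4 = 0.8500 to its contributor — below 1 — so contributing 0 is dominant for every player. At the Nash equilibrium everyone keeps their 59, and the group total is 4 × 59 = 236.
Each contributed unit returns 3.400 to the group as a whole (0.8500 to each of 4 players), which exceeds 1, so the social optimum is full contribution: group total = 3.400 × 236 = 802.40.
Efficiency loss = 802.40 − 236 = 566.40.

566.40 tokens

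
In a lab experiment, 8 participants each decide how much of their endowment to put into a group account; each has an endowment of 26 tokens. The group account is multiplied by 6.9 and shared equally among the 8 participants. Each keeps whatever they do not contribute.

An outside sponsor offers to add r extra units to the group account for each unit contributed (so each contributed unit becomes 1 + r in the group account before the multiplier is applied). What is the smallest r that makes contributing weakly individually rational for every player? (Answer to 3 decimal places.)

0.159

With matching at rate r, one contributed unit becomes (1 + r) in the group account and returns 6.9 × (1 + r) / 8 to the contributor.
Setting this equal to 1: 1 + r = 8/6.9 = 1.1594.
So the minimum matching rate is r = 1.1594 − 1 = 0.159.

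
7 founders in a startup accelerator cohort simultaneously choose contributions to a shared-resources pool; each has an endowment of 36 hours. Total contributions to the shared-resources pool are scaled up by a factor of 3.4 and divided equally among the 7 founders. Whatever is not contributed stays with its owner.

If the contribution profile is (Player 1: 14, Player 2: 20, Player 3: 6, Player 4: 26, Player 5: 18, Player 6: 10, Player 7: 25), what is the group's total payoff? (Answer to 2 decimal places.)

537.60 hours

Total contributed: 14 + 20 + 6 + 26 + 18 + 10 + 25 = 119; total kept: 7 × 36 − 119 = 133.
The shared-resources pool pays out 3.4 × 119 = 404.60 in aggregate.
Group total = 133 + 404.60 = 537.60.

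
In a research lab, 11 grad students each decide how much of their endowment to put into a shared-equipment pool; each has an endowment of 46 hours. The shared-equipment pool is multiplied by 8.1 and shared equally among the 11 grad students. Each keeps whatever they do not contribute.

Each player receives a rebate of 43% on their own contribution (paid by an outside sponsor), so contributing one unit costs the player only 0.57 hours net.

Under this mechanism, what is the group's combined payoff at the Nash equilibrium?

4316.18 hours

The effective private return per unit is now (8.1/11) / 0.57 = 1.2919 > 1, so every player's dominant strategy flips to full contribution.
So the Nash equilibrium is full contribution by all 11; the group earns 11 × (46 × 0.43 + 8.1 × 46) = 4316.18.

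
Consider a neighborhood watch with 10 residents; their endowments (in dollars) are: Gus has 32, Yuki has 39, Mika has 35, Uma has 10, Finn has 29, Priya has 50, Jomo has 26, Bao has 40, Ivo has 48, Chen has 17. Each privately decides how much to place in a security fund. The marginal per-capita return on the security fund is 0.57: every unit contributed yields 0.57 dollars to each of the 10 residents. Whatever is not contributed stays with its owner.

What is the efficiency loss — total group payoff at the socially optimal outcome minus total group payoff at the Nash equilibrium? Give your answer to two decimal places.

1532.20 dollars

The private return per contributed unit is 0.57 < 1 for everyone, so the Nash equilibrium is zero contribution and the group total is Σ E_j = 32 + 39 + 35 + 10 + 29 + 50 + 26 + 40 + 48 + 17 = 326.
Each contributed unit returns 5.700 to the group, so the social optimum is full contribution by everyone: group total = 5.700 × 326 = 1858.20.
Efficiency loss = (5.700 − 1) × 326 = 1532.20.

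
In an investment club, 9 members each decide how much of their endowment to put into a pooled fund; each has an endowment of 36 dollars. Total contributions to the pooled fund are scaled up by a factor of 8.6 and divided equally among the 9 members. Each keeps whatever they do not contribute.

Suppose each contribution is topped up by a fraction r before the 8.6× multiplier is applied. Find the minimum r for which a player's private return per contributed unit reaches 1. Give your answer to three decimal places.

0.047

With matching at rate r, one contributed unit becomes (1 + r) in the pooled fund and returns 8.6 × (1 + r) / 9 to the contributor.
Setting this equal to 1: 1 + r = 9/8.6 = 1.0465.
So the minimum matching rate is r = 1.0465 − 1 = 0.047.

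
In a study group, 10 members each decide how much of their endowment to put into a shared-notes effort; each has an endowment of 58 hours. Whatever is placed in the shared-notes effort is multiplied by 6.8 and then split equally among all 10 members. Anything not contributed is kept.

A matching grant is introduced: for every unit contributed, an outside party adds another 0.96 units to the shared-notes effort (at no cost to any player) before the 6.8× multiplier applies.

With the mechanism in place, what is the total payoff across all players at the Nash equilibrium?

7730.24 hours

Under the mechanism each unit contributed yields 6.8 × 1.96 / 10 = 1.3328 back to its contributor per unit of net cost, which exceeds 1, making full contribution the dominant choice for everyone.
So the Nash equilibrium is full contribution by all 10; the group earns 6.8 × 1.96 × 580 = 7730.24.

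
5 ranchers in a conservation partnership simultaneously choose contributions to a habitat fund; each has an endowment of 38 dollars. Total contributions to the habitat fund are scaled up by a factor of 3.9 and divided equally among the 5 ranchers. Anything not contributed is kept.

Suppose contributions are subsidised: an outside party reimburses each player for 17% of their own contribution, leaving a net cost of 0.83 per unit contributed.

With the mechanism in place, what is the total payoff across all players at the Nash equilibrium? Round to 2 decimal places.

Even with the mechanism, each unit contributed returns only (3.9/5) / 0.83 = 0.9398 per unit of net cost, so contributing nothing is still dominant.
At the Nash equilibrium no one contributes; group total payoff = 5 × 38 = 190.

190.00 dollars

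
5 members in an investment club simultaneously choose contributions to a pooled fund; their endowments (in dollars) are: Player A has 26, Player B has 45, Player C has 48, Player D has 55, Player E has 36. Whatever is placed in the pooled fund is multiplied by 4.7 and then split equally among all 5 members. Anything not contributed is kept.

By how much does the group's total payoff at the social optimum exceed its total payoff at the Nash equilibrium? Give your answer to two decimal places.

777.00 dollars

The private return per contributed unit is 4.7/5 = 0.9400 < 1 for every player regardless of endowment, so the Nash equilibrium is zero contribution and the group total is Σ E_j = 26 + 45 + 48 + 55 + 36 = 210.
Each contributed unit returns 4.700 to the group, so the social optimum is full contribution by everyone: group total = 4.700 × 210 = 987.00.
Efficiency loss = (4.700 − 1) × 210 = 777.00.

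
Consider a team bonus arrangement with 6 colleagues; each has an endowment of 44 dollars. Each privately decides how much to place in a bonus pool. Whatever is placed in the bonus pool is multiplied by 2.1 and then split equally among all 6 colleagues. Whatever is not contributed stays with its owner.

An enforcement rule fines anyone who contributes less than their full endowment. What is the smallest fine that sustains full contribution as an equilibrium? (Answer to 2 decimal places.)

Given the others contribute fully, the best deviation is to contribute 0 (any partial contribution still incurs the fine and gives up units whose private return 0.3500 is below 1).
Deviating from 44 to 0 saves 44 dollars but forfeits the deviator's share of the drop in the bonus pool: 2.1/6 × 44 = 15.40.
So the deviation gain is 44 − 15.40 = 28.60, and the fine must be at least 28.60 dollars to wipe it out.

28.60 dollars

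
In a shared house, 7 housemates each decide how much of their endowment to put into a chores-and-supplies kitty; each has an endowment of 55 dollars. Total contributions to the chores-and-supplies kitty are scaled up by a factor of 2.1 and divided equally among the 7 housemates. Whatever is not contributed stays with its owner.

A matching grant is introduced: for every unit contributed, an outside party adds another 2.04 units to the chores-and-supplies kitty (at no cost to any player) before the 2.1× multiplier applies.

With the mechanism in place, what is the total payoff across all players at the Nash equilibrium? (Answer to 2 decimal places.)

385.00 dollars

With the mechanism, a contributed unit returns 2.1 × 3.04 / 7 = 0.9120 per unit of net cost — still below 1 — so contributing 0 remains dominant for every player.
Everyone keeps their endowment and the group total is 7 × 55 = 385.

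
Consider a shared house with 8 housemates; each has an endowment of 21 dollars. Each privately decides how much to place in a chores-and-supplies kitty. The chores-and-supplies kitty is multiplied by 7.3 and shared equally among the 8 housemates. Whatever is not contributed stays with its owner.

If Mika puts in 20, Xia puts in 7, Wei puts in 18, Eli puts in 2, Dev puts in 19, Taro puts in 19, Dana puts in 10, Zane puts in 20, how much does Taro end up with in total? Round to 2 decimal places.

Total contributed: 20 + 7 + 18 + 2 + 19 + 19 + 10 + 20 = 115.
Each receives 7.3 × 115 / 8 = 104.94 from the chores-and-supplies kitty.
Taro keeps 21 − 19 = 2, so Taro's payoff is 2 + 104.94 = 106.94.

106.94 dollars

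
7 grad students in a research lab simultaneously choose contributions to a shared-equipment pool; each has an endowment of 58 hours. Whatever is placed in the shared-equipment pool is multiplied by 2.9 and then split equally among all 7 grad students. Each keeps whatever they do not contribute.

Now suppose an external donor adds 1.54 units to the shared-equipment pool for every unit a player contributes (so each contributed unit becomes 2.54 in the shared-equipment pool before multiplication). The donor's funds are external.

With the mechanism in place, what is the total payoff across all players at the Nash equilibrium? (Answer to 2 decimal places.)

2990.60 hours

Under the mechanism each unit contributed yields 2.9 × 2.54 / 7 = 1.0523 back to its contributor per unit of net cost, which exceeds 1, making full contribution the dominant choice for everyone.
At the Nash equilibrium everyone contributes 58. Group total payoff = 2.9 × 2.54 × 406 = 2990.60.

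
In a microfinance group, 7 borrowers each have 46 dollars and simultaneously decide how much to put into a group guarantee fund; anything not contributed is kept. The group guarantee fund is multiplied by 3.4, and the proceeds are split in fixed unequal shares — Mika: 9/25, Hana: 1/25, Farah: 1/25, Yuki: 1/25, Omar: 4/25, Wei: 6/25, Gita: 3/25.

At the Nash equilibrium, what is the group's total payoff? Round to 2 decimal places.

432.40 dollars

Player j's private return per contributed unit is 3.4 × (j's share). Contributing is weakly dominant for j when that share is at least 1/3.4 = 0.2941, and contributing 0 is dominant otherwise.
Mika alone (share 9/25) is above the threshold, contributing 46; the remaining 6 contribute 0. Total contributed: 46.
The group guarantee fund pays out 3.4 × 46 = 156.40 in total (split across the unequal shares, but the aggregate is all that matters for the group sum).
The 6 free-riders keep 46 each, adding 276. Group total = 276 + 156.40 = 432.40.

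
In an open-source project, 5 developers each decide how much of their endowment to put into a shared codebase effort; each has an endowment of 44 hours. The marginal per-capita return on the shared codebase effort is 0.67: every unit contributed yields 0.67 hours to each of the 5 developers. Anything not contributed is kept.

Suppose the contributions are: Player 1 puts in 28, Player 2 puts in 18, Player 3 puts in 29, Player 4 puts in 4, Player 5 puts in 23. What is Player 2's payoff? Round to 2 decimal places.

Total contributed: 28 + 18 + 29 + 4 + 23 = 102.
Each receives 0.67 × 102 = 68.34 from the shared codebase effort.
Player 2 keeps 44 − 18 = 26, so Player 2's payoff is 26 + 68.34 = 94.34.

94.34 hours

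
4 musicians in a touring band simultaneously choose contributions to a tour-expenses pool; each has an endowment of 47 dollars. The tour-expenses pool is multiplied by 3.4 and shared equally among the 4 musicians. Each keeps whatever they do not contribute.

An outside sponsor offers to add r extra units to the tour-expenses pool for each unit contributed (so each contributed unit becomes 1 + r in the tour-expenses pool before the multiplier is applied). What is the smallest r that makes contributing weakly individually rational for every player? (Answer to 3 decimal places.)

0.176

With matching at rate r, one contributed unit becomes (1 + r) in the tour-expenses pool and returns 3.4 × (1 + r) / 4 to the contributor.
Setting this equal to 1: 1 + r = 4/3.4 = 1.1765.
So the minimum matching rate is r = 1.1765 − 1 = 0.176.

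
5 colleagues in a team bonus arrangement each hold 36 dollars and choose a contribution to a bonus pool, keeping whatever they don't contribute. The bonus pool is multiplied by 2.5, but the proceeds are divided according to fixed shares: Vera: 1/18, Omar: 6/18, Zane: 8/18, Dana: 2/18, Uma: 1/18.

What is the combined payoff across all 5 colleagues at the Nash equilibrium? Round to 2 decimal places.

234.00 dollars

A player with share s gets back 2.5·s per unit contributed, so full contribution is dominant for anyone with s > 1/2.5 = 0.4000 and zero contribution is dominant for anyone below.
Only Zane (8/18) clears that bar, contributing 36; the remaining 4 contribute 0. Total contributed: 36.
The bonus pool pays out 2.5 × 36 = 90.00 in total (split across the unequal shares, but the aggregate is all that matters for the group sum).
The 4 free-riders keep 36 each, adding 144. Group total = 144 + 90.00 = 234.00.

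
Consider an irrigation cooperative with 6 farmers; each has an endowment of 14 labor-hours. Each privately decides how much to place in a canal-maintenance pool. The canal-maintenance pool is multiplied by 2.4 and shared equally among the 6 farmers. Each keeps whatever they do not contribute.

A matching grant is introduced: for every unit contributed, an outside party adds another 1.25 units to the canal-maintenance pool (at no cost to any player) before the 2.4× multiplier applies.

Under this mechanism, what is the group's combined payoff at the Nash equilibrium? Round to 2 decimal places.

84.00 labor-hours

The effective private return is 2.4 × 2.25 / 6 = 0.9000, which is still under 1, so the mechanism doesn't change anyone's dominant strategy: zero contribution.
At the Nash equilibrium no one contributes; group total payoff = 6 × 14 = 84.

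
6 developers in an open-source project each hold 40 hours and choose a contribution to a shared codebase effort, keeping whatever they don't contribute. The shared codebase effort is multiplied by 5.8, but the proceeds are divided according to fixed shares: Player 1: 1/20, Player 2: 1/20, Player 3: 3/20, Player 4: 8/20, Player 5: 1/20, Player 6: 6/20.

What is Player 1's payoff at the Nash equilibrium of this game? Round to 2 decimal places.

63.20 hours

Each unit j contributes comes back to j as 5.8 × (j's share), so j prefers to contribute only if that share exceeds 1/5.8 = 0.1724; otherwise keeping the unit dominates.
The shares above 0.1724 belong to Player 4 and Player 6, contributing 40 each; the remaining 4 contribute 0. Total contributed: 80.
Player 1 keeps 40 and receives 5.8 × 80 × 1/20 = 23.20 from the shared codebase effort, for a payoff of 63.20.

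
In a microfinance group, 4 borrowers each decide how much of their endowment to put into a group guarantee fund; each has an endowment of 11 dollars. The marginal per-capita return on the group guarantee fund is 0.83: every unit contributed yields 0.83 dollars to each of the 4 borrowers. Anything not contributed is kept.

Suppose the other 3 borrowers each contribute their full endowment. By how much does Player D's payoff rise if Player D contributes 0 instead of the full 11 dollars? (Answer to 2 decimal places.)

Switching from a contribution of 11 to 0 lets Player D keep an extra 11 dollars, but lowers the group guarantee fund by 11, which costs Player D their own share of that drop: 0.83 × 11 = 9.13.
Net gain = 11 − 9.13 = 1.87. The private return per contributed unit (0.83) is below 1, so free-riding is indeed the best response regardless of what the others do.

1.87 dollars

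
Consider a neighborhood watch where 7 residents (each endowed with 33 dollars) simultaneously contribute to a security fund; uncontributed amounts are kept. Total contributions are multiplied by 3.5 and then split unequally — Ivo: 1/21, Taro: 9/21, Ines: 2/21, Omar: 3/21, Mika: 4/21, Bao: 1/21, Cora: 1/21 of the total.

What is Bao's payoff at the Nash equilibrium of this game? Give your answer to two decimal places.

38.50 dollars

Each unit j contributes comes back to j as 3.5 × (j's share), so j prefers to contribute only if that share exceeds 1/3.5 = 0.2857; otherwise keeping the unit dominates.
The only share above 0.2857 is Taro's 9/21, contributing 33; the remaining 6 contribute 0. Total contributed: 33.
Bao keeps 33 and receives 3.5 × 33 × 1/21 = 5.50 from the security fund, for a payoff of 38.50.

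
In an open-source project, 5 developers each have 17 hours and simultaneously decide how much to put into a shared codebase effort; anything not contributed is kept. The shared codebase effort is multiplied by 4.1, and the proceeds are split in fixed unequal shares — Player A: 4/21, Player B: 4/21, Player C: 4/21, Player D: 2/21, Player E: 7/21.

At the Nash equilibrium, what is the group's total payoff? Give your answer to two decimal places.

137.70 hours

Player j's private return per contributed unit is 4.1 × (j's share). Contributing is weakly dominant for j when that share is at least 1/4.1 = 0.2439, and contributing 0 is dominant otherwise.
Only Player E (7/21) clears that bar, contributing 17; the remaining 4 contribute 0. Total contributed: 17.
The shared codebase effort pays out 4.1 × 17 = 69.70 in total (split across the unequal shares, but the aggregate is all that matters for the group sum).
The 4 free-riders keep 17 each, adding 68. Group total = 68 + 69.70 = 137.70.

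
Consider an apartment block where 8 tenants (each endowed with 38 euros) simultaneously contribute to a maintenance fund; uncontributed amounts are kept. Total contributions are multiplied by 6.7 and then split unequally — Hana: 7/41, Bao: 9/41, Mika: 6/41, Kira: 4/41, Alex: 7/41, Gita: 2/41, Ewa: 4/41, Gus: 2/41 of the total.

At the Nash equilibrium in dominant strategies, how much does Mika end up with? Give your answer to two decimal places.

Each unit j contributes comes back to j as 6.7 × (j's share), so j prefers to contribute only if that share exceeds 1/6.7 = 0.1493; otherwise keeping the unit dominates.
Hana, Bao and Alex are above the threshold, contributing 38 each; the remaining 5 contribute 0. Total contributed: 114.
Mika keeps 38 and receives 6.7 × 114 × 6/41 = 111.78 from the maintenance fund, for a payoff of 149.78.

149.78 euros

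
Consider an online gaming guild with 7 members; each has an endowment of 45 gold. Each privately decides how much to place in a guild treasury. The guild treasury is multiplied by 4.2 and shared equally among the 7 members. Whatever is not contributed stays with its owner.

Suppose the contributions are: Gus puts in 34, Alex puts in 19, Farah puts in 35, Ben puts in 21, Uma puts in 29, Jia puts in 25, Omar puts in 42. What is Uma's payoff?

Total contributed: 34 + 19 + 35 + 21 + 29 + 25 + 42 = 205.
Each receives 4.2 × 205 / 7 = 123.00 from the guild treasury.
Uma keeps 45 − 29 = 16, so Uma's payoff is 16 + 123.00 = 139.00.

139.00 gold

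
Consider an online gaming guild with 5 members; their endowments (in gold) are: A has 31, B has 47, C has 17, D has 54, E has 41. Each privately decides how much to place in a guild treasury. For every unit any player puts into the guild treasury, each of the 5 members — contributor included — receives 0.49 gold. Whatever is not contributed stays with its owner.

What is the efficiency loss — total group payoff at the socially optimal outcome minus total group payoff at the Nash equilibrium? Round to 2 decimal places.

275.50 gold

The private return per contributed unit is 0.49 < 1 for everyone, so the Nash equilibrium is zero contribution and the group total is Σ E_j = 31 + 47 + 17 + 54 + 41 = 190.
Each contributed unit returns 2.450 to the group, so the social optimum is full contribution by everyone: group total = 2.450 × 190 = 465.50.
Efficiency loss = (2.450 − 1) × 190 = 275.50.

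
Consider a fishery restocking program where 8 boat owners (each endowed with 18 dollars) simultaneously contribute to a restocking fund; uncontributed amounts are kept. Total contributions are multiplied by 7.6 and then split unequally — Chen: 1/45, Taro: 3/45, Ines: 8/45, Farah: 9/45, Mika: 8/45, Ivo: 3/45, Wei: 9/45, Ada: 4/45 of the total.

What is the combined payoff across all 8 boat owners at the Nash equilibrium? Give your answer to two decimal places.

A player with share s gets back 7.6·s per unit contributed, so full contribution is dominant for anyone with s > 1/7.6 = 0.1316 and zero contribution is dominant for anyone below.
Ines, Farah, Mika and Wei clear that bar, contributing 18 each; the remaining 4 contribute 0. Total contributed: 72.
The restocking fund pays out 7.6 × 72 = 547.20 in total (split across the unequal shares, but the aggregate is all that matters for the group sum).
The 4 free-riders keep 18 each, adding 72. Group total = 72 + 547.20 = 619.20.

619.20 dollars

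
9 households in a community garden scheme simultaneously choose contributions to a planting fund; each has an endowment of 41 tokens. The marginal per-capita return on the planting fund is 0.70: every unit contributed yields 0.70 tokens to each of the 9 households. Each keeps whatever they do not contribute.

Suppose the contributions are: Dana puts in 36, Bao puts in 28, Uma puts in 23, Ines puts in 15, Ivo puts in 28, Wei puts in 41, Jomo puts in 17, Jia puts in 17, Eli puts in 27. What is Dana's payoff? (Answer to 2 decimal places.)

Total contributed: 36 + 28 + 23 + 15 + 28 + 41 + 17 + 17 + 27 = 232.
Each receives 0.70 × 232 = 162.40 from the planting fund.
Dana keeps 41 − 36 = 5, so Dana's payoff is 5 + 162.40 = 167.40.

167.40 tokens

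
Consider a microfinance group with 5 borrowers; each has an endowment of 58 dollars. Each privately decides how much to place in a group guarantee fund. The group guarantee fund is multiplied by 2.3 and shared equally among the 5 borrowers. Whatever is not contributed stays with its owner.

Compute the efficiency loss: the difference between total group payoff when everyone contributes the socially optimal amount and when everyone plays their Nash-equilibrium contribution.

Each contributed unit returns 2.3/5 = 0.4600 to its contributor — below 1 — so contributing 0 is dominant for every player. At the Nash equilibrium everyone keeps their 58, and the group total is 5 × 58 = 290.
Each contributed unit returns 2.300 to the group as a whole (0.4600 to each of 5 players), which exceeds 1, so the social optimum is full contribution: group total = 2.300 × 290 = 667.00.
Efficiency loss = 667.00 − 290 = 377.00.

377.00 dollars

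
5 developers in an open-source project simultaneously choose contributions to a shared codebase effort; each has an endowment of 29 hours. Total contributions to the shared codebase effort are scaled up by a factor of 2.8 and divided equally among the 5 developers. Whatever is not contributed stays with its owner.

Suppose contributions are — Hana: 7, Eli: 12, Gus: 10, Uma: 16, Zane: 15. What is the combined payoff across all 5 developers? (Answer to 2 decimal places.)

253.00 hours

Total contributed: 7 + 12 + 10 + 16 + 15 = 60; total kept: 5 × 29 − 60 = 85.
The shared codebase effort pays out 2.8 × 60 = 168.00 in aggregate.
Group total = 85 + 168.00 = 253.00.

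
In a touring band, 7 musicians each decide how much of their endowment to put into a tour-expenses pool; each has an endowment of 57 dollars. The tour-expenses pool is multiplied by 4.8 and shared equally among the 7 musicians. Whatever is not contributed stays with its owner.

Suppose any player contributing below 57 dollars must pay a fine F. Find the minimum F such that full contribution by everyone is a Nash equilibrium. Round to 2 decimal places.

17.91 dollars

Given the others contribute fully, the best deviation is to contribute 0 (any partial contribution still incurs the fine and gives up units whose private return 0.6857 is below 1).
Deviating from 57 to 0 saves 57 dollars but forfeits the deviator's share of the drop in the tour-expenses pool: 4.8/7 × 57 = 39.09.
So the deviation gain is 57 − 39.09 = 17.91, and the fine must be at least 17.91 dollars to wipe it out.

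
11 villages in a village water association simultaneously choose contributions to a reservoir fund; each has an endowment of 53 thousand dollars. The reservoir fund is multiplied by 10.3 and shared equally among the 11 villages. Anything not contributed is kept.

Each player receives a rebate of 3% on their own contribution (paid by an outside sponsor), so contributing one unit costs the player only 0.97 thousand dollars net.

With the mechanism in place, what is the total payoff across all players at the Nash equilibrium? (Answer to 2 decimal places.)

The effective private return is (10.3/11) / 0.97 = 0.9653, which is still under 1, so the mechanism doesn't change anyone's dominant strategy: zero contribution.
Everyone keeps their endowment and the group total is 11 × 53 = 583.

583.00 thousand dollars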